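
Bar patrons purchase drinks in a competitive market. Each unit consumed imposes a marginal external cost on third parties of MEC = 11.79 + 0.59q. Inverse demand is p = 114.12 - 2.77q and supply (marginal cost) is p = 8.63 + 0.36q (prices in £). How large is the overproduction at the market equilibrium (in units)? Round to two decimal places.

8.51 units

Market equilibrium (private): 8.63 + 0.36q = 114.12 - 2.77q → q_m = 33.7029.
Social marginal benefit = demand − MEC = 102.33 - 3.36q.
Set SMB = MC: 102.33 - 3.36q = 8.63 + 0.36q → q* = 25.1882.
Gap = |33.7029 − 25.1882| = 8.5147.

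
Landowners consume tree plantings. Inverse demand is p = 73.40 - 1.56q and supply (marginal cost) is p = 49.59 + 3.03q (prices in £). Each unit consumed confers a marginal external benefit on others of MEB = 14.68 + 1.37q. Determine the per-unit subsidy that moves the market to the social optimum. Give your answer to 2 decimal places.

subsidy = £31.06 per unit

Social marginal benefit = demand + MEB = 88.08 - 0.19q.
Set SMB = MC: 88.08 - 0.19q = 49.59 + 3.03q → q* = 11.9534.
The Pigouvian subsidy equals MEB at q*: 14.68 + 1.37×11.9534 = 31.0562.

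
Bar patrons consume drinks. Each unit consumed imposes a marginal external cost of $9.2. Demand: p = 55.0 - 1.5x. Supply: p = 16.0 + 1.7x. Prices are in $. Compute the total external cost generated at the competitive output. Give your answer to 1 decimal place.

$112.1

Market equilibrium (private): 16.0 + 1.7x = 55.0 - 1.5x → x_m = 12.1875.
Total external cost = MEC × x_m = 9.2 × 12.1875 = 112.1250.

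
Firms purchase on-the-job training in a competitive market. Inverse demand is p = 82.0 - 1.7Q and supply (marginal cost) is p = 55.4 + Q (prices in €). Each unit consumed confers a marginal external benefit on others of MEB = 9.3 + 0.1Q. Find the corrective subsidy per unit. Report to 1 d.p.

subsidy = €10.7 per unit

Social marginal benefit = demand + MEB = 91.3 - 1.6Q.
Set SMB = MC: 91.3 - 1.6Q = 55.4 + Q → Q* = 13.8077.
The Pigouvian subsidy equals MEB at Q*: 9.3 + 0.1×13.8077 = 10.6808.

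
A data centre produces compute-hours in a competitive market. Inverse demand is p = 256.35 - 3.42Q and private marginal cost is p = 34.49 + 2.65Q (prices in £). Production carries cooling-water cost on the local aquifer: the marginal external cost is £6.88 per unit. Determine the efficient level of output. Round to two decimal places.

Q* = 35.42

Social marginal cost = private MC + MEC = 41.37 + 2.65Q.
Set SMC = demand: 41.37 + 2.65Q = 256.35 - 3.42Q → Q* = 35.4168.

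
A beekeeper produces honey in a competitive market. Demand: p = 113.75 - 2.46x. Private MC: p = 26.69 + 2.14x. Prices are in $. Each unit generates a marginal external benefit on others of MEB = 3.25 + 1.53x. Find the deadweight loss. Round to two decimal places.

DWL = $168.94

Market equilibrium (private): 26.69 + 2.14x = 113.75 - 2.46x → x_m = 18.9261.
Social marginal cost = private MC − MEB = 23.44 + 0.61x.
Set SMC = demand: 23.44 + 0.61x = 113.75 - 2.46x → x* = 29.4169.
Height of the DWL triangle at x_m is demand(x_m) − SMC(x_m) = MEB(x_m) = 32.2069.
DWL = ½ × 10.4908 × 32.2069 = 168.9381.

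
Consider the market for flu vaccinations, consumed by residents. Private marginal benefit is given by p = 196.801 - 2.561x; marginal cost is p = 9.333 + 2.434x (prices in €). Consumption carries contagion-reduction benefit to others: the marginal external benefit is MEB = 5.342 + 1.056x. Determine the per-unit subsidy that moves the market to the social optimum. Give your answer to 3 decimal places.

subsidy = €57.032 per unit

Social marginal benefit = demand + MEB = 202.143 - 1.505x.
Set SMB = MC: 202.143 - 1.505x = 9.333 + 2.434x → x* = 48.9490.
The Pigouvian subsidy equals MEB at x*: 5.342 + 1.056×48.9490 = 57.0321.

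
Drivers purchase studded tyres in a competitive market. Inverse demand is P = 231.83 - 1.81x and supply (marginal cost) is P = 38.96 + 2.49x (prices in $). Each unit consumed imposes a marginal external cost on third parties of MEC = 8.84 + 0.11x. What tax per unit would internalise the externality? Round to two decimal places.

Social marginal benefit = demand − MEC = 222.99 - 1.92x.
Set SMB = MC: 222.99 - 1.92x = 38.96 + 2.49x → x* = 41.7302.
The Pigouvian tax equals MEC at x*: 8.84 + 0.11×41.7302 = 13.4303.

tax = $13.43 per unit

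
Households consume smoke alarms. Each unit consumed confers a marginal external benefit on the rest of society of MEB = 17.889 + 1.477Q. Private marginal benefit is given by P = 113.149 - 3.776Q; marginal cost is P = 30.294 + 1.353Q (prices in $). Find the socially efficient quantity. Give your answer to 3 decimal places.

Q* = 27.586

Social marginal benefit = demand + MEB = 131.038 - 2.299Q.
Set SMB = MC: 131.038 - 2.299Q = 30.294 + 1.353Q → Q* = 27.5860.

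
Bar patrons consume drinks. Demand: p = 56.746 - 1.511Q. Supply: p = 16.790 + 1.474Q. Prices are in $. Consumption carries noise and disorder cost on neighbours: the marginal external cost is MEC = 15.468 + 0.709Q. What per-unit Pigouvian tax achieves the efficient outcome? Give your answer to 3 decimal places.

tax = $20.168 per unit

Social marginal benefit = demand − MEC = 41.278 - 2.220Q.
Set SMB = MC: 41.278 - 2.220Q = 16.790 + 1.474Q → Q* = 6.6291.
The Pigouvian tax equals MEC at Q*: 15.468 + 0.709×6.6291 = 20.1680.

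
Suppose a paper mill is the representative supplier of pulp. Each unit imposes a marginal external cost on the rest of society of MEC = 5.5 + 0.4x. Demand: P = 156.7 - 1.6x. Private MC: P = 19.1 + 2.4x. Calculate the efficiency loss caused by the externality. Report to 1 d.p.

DWL = 42.2

Market equilibrium (private): 19.1 + 2.4x = 156.7 - 1.6x → x_m = 34.4000.
Social marginal cost = private MC + MEC = 24.6 + 2.8x.
Set SMC = demand: 24.6 + 2.8x = 156.7 - 1.6x → x* = 30.0227.
The loss is the area between SMC and demand from x* to x_m; with linear curves that's a triangle of height MEC(x_m).
DWL = ½ × 4.3773 × 19.2600 = 42.1534.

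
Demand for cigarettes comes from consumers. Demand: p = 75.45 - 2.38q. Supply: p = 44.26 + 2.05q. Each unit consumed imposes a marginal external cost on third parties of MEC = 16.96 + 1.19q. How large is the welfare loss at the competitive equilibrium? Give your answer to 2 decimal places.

Market equilibrium (private): 44.26 + 2.05q = 75.45 - 2.38q → q_m = 7.0406.
Social marginal benefit = demand − MEC = 58.49 - 3.57q.
Set SMB = MC: 58.49 - 3.57q = 44.26 + 2.05q → q* = 2.5320.
The loss is the area between SMB and MC from q* to q_m; with linear curves that's a triangle of height MEC(q_m).
DWL = ½ × 4.5086 × 25.3384 = 57.1204.

DWL = 57.12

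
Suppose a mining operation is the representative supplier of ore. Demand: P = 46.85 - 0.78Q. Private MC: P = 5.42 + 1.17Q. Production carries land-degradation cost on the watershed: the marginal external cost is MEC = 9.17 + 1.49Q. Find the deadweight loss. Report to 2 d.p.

Market equilibrium (private): 5.42 + 1.17Q = 46.85 - 0.78Q → Q_m = 21.2462.
Social marginal cost = private MC + MEC = 14.59 + 2.66Q.
Set SMC = demand: 14.59 + 2.66Q = 46.85 - 0.78Q → Q* = 9.3779.
The welfare-loss triangle has base |Q_m − Q*| and height MEC(Q_m) (the vertical gap between SMC and demand is zero at Q* and MEC at Q_m).
DWL = ½ × 11.8683 × 40.8268 = 242.2724.

DWL = 242.27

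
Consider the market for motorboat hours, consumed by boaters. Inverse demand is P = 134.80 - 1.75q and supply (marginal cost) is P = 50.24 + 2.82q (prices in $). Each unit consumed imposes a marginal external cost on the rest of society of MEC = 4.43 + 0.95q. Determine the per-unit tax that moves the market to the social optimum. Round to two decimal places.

Social marginal benefit = demand − MEC = 130.37 - 2.70q.
Set SMB = MC: 130.37 - 2.70q = 50.24 + 2.82q → q* = 14.5163.
The Pigouvian tax equals MEC at q*: 4.43 + 0.95×14.5163 = 18.2205.

tax = $18.22 per unit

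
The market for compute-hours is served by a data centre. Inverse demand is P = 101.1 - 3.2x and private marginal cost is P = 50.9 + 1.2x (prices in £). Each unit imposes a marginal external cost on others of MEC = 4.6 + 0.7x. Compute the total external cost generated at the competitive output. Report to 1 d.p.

Market equilibrium (private): 50.9 + 1.2x = 101.1 - 3.2x → x_m = 11.4091.
Total external cost = ∫₀^{x_m} (4.6 + 0.7x) dx = 4.6×11.4091 + ½×0.7×11.4091² = 98.0405.

£98.0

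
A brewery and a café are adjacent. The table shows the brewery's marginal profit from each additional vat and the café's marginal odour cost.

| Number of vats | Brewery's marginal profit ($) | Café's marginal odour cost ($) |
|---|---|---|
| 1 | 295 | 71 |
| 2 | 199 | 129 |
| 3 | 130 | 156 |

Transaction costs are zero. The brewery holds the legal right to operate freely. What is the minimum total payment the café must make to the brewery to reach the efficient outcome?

Left alone the brewery would choose level 3 (marginal profit stays positive).
Efficient level: k* = 2 (marginal profit ≥ marginal odour cost through 2).
The café must at least cover the brewery's forgone profit from cutting 3→2: 130 = 130.

$130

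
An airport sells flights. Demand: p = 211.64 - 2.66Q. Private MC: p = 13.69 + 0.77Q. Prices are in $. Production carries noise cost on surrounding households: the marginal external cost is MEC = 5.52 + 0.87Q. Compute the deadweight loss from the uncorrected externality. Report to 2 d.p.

DWL = $361.13

Market equilibrium (private): 13.69 + 0.77Q = 211.64 - 2.66Q → Q_m = 57.7114.
Social marginal cost = private MC + MEC = 19.21 + 1.64Q.
Set SMC = demand: 19.21 + 1.64Q = 211.64 - 2.66Q → Q* = 44.7512.
Between Q* and Q_m the wedge SMC − demand runs linearly from 0 to MEC(Q_m), so the loss is a triangle.
DWL = ½ × 12.9602 × 55.7289 = 361.1288.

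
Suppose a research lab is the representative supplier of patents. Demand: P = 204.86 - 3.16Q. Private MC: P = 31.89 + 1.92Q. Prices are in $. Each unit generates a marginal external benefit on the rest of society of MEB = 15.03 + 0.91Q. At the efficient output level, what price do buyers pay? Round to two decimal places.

P = $62.39

Social marginal cost = private MC − MEB = 16.86 + 1.01Q.
Set SMC = demand: 16.86 + 1.01Q = 204.86 - 3.16Q → Q* = 45.0839.
Consumer price on the demand curve at Q*: 204.86 − 3.16×45.0839 = 62.3949.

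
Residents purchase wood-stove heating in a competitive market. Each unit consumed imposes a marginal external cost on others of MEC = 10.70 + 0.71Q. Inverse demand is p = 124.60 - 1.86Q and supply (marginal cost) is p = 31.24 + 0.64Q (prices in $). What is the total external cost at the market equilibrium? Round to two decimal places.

$894.65

Market equilibrium (private): 31.24 + 0.64Q = 124.60 - 1.86Q → Q_m = 37.3440.
Total external cost = ∫₀^{Q_m} (10.70 + 0.71Q) dQ = 10.70×37.3440 + ½×0.71×37.3440² = 894.6547.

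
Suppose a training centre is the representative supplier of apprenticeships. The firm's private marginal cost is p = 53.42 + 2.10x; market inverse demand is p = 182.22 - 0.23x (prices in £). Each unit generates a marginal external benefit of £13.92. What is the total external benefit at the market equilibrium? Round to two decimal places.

Market equilibrium (private): 53.42 + 2.10x = 182.22 - 0.23x → x_m = 55.2790.
Total external benefit = MEB × x_m = 13.92 × 55.2790 = 769.4837.

£769.48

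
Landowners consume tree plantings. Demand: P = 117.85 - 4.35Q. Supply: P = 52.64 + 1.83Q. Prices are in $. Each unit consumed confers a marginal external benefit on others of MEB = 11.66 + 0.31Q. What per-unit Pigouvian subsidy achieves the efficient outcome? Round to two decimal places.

Social marginal benefit = demand + MEB = 129.51 - 4.04Q.
Set SMB = MC: 129.51 - 4.04Q = 52.64 + 1.83Q → Q* = 13.0954.
The Pigouvian subsidy equals MEB at Q*: 11.66 + 0.31×13.0954 = 15.7196.

subsidy = $15.72 per unit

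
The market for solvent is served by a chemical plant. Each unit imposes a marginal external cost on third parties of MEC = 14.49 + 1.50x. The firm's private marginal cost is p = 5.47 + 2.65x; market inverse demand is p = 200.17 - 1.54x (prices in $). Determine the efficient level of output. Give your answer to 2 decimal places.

x* = 31.67

Social marginal cost = private MC + MEC = 19.96 + 4.15x.
Set SMC = demand: 19.96 + 4.15x = 200.17 - 1.54x → x* = 31.6714.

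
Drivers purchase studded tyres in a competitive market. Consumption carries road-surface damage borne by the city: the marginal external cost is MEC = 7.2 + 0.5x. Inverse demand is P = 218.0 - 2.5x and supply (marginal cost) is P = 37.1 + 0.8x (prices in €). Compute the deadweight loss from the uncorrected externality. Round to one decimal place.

Market equilibrium (private): 37.1 + 0.8x = 218.0 - 2.5x → x_m = 54.8182.
Social marginal benefit = demand − MEC = 210.8 - 3.0x.
Set SMB = MC: 210.8 - 3.0x = 37.1 + 0.8x → x* = 45.7105.
Between x* and x_m the wedge MC − SMB runs linearly from 0 to MEC(x_m), so the loss is a triangle.
DWL = ½ × 9.1077 × 34.6091 = 157.6047.

DWL = €157.6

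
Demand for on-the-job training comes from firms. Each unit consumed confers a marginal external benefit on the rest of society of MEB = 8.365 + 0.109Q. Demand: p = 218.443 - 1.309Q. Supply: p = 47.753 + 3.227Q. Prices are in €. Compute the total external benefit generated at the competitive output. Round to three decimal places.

€391.949

Market equilibrium (private): 47.753 + 3.227Q = 218.443 - 1.309Q → Q_m = 37.6301.
Total external benefit = ∫₀^{Q_m} (8.365 + 0.109Q) dQ = 8.365×37.6301 + ½×0.109×37.6301² = 391.9491.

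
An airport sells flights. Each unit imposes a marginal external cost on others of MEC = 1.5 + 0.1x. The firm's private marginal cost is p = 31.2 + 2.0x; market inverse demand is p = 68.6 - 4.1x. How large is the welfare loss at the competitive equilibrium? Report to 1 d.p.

Market equilibrium (private): 31.2 + 2.0x = 68.6 - 4.1x → x_m = 6.1311.
Social marginal cost = private MC + MEC = 32.7 + 2.1x.
Set SMC = demand: 32.7 + 2.1x = 68.6 - 4.1x → x* = 5.7903.
The loss is the area between SMC and demand from x* to x_m; with linear curves that's a triangle of height MEC(x_m).
DWL = ½ × 0.3408 × 2.1131 = 0.3601.

DWL = 0.4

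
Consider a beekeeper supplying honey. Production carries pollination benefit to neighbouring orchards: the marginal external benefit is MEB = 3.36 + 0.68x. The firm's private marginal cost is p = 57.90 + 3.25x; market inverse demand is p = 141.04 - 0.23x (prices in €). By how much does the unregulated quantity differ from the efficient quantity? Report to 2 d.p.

Market equilibrium (private): 57.90 + 3.25x = 141.04 - 0.23x → x_m = 23.8908.
Social marginal cost = private MC − MEB = 54.54 + 2.57x.
Set SMC = demand: 54.54 + 2.57x = 141.04 - 0.23x → x* = 30.8929.
Gap = |23.8908 − 30.8929| = 7.0021.

7.00 units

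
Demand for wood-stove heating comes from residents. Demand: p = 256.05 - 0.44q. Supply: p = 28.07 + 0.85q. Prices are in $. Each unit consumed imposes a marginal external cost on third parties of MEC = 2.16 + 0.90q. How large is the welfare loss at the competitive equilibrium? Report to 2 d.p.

Market equilibrium (private): 28.07 + 0.85q = 256.05 - 0.44q → q_m = 176.7287.
Social marginal benefit = demand − MEC = 253.89 - 1.34q.
Set SMB = MC: 253.89 - 1.34q = 28.07 + 0.85q → q* = 103.1142.
The welfare-loss triangle has base |q_m − q*| and height MEC(q_m) (the vertical gap between SMB and MC is zero at q* and MEC at q_m).
DWL = ½ × 73.6145 × 161.2158 = 5933.9103.

DWL = $5933.91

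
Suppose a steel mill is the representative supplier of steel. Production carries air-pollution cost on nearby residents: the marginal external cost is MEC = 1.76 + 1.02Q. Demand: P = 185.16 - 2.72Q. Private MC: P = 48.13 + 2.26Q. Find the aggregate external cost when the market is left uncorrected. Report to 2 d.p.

Market equilibrium (private): 48.13 + 2.26Q = 185.16 - 2.72Q → Q_m = 27.5161.
Total external cost = ∫₀^{Q_m} (1.76 + 1.02Q) dQ = 1.76×27.5161 + ½×1.02×27.5161² = 434.5676.

434.57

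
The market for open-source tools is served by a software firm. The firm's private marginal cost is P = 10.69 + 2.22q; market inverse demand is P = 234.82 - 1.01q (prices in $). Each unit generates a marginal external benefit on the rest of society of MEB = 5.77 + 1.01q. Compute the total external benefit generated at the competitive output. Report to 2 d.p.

Market equilibrium (private): 10.69 + 2.22q = 234.82 - 1.01q → q_m = 69.3901.
Total external benefit = ∫₀^{q_m} (5.77 + 1.01q) dq = 5.77×69.3901 + ½×1.01×69.3901² = 2831.9488.

$2831.95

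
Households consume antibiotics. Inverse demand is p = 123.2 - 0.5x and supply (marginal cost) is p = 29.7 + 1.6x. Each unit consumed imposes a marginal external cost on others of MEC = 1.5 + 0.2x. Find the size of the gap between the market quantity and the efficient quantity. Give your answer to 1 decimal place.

4.5 units

Market equilibrium (private): 29.7 + 1.6x = 123.2 - 0.5x → x_m = 44.5238.
Social marginal benefit = demand − MEC = 121.7 - 0.7x.
Set SMB = MC: 121.7 - 0.7x = 29.7 + 1.6x → x* = 40.0000.
Gap = |44.5238 − 40.0000| = 4.5238.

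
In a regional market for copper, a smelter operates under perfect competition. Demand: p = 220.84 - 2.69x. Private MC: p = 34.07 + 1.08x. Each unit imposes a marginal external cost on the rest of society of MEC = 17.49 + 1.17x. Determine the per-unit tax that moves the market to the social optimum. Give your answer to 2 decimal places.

Social marginal cost = private MC + MEC = 51.56 + 2.25x.
Set SMC = demand: 51.56 + 2.25x = 220.84 - 2.69x → x* = 34.2672.
The Pigouvian tax equals MEC at x*: 17.49 + 1.17×34.2672 = 57.5826.

tax = 57.58 per unit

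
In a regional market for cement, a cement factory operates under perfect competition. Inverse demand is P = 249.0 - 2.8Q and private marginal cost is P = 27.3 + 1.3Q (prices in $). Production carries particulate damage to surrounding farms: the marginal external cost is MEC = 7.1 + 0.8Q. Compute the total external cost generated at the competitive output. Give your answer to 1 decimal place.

Market equilibrium (private): 27.3 + 1.3Q = 249.0 - 2.8Q → Q_m = 54.0732.
Total external cost = ∫₀^{Q_m} (7.1 + 0.8Q) dQ = 7.1×54.0732 + ½×0.8×54.0732² = 1553.4841.

$1553.5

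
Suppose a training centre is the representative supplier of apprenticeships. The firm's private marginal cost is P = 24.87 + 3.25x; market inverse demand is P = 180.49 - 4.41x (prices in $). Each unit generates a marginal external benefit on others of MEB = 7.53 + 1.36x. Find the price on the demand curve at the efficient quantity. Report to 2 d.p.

Social marginal cost = private MC − MEB = 17.34 + 1.89x.
Set SMC = demand: 17.34 + 1.89x = 180.49 - 4.41x → x* = 25.8968.
Consumer price on the demand curve at x*: 180.49 − 4.41×25.8968 = 66.2851.

P = $66.29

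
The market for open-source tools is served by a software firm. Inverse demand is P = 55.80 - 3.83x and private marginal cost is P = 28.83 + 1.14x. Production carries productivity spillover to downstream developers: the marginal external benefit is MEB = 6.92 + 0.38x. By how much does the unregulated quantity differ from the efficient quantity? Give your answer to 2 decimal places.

Market equilibrium (private): 28.83 + 1.14x = 55.80 - 3.83x → x_m = 5.4266.
Social marginal cost = private MC − MEB = 21.91 + 0.76x.
Set SMC = demand: 21.91 + 0.76x = 55.80 - 3.83x → x* = 7.3834.
Gap = |5.4266 − 7.3834| = 1.9568.

1.96 units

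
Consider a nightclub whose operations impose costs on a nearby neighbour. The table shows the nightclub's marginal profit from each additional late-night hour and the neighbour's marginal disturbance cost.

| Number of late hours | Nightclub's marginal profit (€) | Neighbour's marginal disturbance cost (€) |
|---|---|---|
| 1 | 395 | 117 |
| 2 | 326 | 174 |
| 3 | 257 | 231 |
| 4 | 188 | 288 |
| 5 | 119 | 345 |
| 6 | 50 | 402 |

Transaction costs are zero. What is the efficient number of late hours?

Bargaining reaches the level where marginal profit last exceeds marginal disturbance cost.
That holds through level 3 (257 ≥ 231) but not at 4 (188 < 288).

3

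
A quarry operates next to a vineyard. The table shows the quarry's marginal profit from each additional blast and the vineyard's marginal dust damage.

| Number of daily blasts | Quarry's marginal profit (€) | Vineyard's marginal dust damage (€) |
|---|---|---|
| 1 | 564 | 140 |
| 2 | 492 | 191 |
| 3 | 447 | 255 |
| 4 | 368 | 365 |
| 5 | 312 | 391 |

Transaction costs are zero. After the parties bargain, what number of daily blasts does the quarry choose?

4

Bargaining reaches the level where marginal profit last exceeds marginal dust damage.
That holds through level 4 (368 ≥ 365) but not at 5 (312 < 391).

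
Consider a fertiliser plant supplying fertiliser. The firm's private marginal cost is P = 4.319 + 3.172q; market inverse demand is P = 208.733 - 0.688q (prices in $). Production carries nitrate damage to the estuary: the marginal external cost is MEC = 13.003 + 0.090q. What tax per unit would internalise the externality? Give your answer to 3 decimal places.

Social marginal cost = private MC + MEC = 17.322 + 3.262q.
Set SMC = demand: 17.322 + 3.262q = 208.733 - 0.688q → q* = 48.4585.
The Pigouvian tax equals MEC at q*: 13.003 + 0.090×48.4585 = 17.3643.

tax = $17.364 per unit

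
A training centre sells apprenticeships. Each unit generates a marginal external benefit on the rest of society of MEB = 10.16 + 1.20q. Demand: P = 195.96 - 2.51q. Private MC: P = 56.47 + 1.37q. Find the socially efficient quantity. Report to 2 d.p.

Social marginal cost = private MC − MEB = 46.31 + 0.17q.
Set SMC = demand: 46.31 + 0.17q = 195.96 - 2.51q → q* = 55.8396.

q* = 55.84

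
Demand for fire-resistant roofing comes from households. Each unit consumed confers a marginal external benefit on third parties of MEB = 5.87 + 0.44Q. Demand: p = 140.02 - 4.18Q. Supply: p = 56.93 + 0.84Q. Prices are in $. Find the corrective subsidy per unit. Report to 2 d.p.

subsidy = $14.42 per unit

Social marginal benefit = demand + MEB = 145.89 - 3.74Q.
Set SMB = MC: 145.89 - 3.74Q = 56.93 + 0.84Q → Q* = 19.4236.
The Pigouvian subsidy equals MEB at Q*: 5.87 + 0.44×19.4236 = 14.4164.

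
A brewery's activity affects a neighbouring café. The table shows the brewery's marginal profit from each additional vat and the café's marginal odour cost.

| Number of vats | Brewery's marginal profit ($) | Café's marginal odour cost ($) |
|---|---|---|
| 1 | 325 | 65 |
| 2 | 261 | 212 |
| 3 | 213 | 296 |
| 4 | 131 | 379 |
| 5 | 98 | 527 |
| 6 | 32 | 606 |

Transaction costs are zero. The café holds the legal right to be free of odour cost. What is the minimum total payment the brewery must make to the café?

$277

Efficient level: marginal profit ≥ marginal odour cost through level 2, so k* = 2.
With the café holding the right, the brewery must at least compensate total damage at k*: 65 + 212 = 277.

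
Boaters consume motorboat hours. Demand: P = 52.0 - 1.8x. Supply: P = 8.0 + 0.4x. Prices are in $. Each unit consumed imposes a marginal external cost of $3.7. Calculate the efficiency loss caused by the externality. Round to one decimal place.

Market equilibrium (private): 8.0 + 0.4x = 52.0 - 1.8x → x_m = 20.0000.
Social marginal benefit = demand − MEC = 48.3 - 1.8x.
Set SMB = MC: 48.3 - 1.8x = 8.0 + 0.4x → x* = 18.3182.
Height of the DWL triangle at x_m is MC(x_m) − SMB(x_m) = MEC(x_m) = 3.7000.
DWL = ½ × 1.6818 × 3.7000 = 3.1113.

DWL = $3.1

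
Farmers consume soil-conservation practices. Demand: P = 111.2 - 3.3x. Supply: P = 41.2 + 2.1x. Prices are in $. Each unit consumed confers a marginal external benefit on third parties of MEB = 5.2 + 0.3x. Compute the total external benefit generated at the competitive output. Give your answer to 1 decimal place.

Market equilibrium (private): 41.2 + 2.1x = 111.2 - 3.3x → x_m = 12.9630.
Total external benefit = ∫₀^{x_m} (5.2 + 0.3x) dx = 5.2×12.9630 + ½×0.3×12.9630² = 92.6135.

$92.6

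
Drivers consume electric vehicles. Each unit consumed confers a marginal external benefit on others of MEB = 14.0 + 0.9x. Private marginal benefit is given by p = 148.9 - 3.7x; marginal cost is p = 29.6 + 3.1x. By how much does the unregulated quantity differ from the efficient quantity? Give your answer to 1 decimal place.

5.0 units

Market equilibrium (private): 29.6 + 3.1x = 148.9 - 3.7x → x_m = 17.5441.
Social marginal benefit = demand + MEB = 162.9 - 2.8x.
Set SMB = MC: 162.9 - 2.8x = 29.6 + 3.1x → x* = 22.5932.
Gap = |17.5441 − 22.5932| = 5.0491.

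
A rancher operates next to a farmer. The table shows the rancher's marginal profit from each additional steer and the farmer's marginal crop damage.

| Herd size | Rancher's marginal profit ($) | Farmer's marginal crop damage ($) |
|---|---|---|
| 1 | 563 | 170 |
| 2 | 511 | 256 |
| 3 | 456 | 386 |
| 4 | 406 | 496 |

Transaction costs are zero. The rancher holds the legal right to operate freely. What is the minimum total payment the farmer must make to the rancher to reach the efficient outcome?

Left alone the rancher would choose level 4 (marginal profit stays positive).
Efficient level: k* = 3 (marginal profit ≥ marginal crop damage through 3).
The farmer must at least cover the rancher's forgone profit from cutting 4→3: 406 = 406.

$406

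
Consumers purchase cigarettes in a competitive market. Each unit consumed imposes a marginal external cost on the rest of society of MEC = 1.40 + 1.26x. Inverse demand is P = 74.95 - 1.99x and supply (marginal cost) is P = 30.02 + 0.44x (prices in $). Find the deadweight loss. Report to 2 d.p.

Market equilibrium (private): 30.02 + 0.44x = 74.95 - 1.99x → x_m = 18.4897.
Social marginal benefit = demand − MEC = 73.55 - 3.25x.
Set SMB = MC: 73.55 - 3.25x = 30.02 + 0.44x → x* = 11.7967.
The loss is the area between SMB and MC from x* to x_m; with linear curves that's a triangle of height MEC(x_m).
DWL = ½ × 6.6930 × 24.6970 = 82.6485.

DWL = $82.65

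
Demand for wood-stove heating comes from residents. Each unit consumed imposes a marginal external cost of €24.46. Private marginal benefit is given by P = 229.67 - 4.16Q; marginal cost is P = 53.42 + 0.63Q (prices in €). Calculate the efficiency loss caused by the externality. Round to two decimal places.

DWL = €62.45

Market equilibrium (private): 53.42 + 0.63Q = 229.67 - 4.16Q → Q_m = 36.7954.
Social marginal benefit = demand − MEC = 205.21 - 4.16Q.
Set SMB = MC: 205.21 - 4.16Q = 53.42 + 0.63Q → Q* = 31.6889.
The loss is the area between SMB and MC from Q* to Q_m; with linear curves that's a triangle of height MEC(Q_m).
DWL = ½ × 5.1065 × 24.4600 = 62.4525.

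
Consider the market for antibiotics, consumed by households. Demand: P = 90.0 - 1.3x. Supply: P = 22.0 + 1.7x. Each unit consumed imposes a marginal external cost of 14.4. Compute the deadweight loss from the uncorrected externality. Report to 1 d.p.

DWL = 34.6

Market equilibrium (private): 22.0 + 1.7x = 90.0 - 1.3x → x_m = 22.6667.
Social marginal benefit = demand − MEC = 75.6 - 1.3x.
Set SMB = MC: 75.6 - 1.3x = 22.0 + 1.7x → x* = 17.8667.
Height of the DWL triangle at x_m is MC(x_m) − SMB(x_m) = MEC(x_m) = 14.4000.
DWL = ½ × 4.8000 × 14.4000 = 34.5600.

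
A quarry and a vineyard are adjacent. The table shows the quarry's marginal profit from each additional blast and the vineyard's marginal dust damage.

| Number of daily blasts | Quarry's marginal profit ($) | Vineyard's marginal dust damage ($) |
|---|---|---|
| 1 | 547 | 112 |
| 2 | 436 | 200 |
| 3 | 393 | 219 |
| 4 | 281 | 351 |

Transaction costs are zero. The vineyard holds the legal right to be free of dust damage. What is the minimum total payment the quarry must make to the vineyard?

Efficient level: marginal profit ≥ marginal dust damage through level 3, so k* = 3.
With the vineyard holding the right, the quarry must at least compensate total damage at k*: 112 + 200 + 219 = 531.

$531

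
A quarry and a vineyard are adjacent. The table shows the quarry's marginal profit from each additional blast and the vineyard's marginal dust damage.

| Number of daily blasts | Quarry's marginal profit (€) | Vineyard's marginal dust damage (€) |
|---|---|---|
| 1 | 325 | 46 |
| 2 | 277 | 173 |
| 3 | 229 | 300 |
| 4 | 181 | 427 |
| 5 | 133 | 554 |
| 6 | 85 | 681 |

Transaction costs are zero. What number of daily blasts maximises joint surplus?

Bargaining reaches the level where marginal profit last exceeds marginal dust damage.
That holds through level 2 (277 ≥ 173) but not at 3 (229 < 300).

2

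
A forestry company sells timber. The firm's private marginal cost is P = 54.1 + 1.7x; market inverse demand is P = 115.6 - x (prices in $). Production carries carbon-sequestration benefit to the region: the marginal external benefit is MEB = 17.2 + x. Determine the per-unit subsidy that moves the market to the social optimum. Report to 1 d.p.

Social marginal cost = private MC − MEB = 36.9 + 0.7x.
Set SMC = demand: 36.9 + 0.7x = 115.6 - x → x* = 46.2941.
The Pigouvian subsidy equals MEB at x*: 17.2 + 1.0×46.2941 = 63.4941.

subsidy = $63.5 per unit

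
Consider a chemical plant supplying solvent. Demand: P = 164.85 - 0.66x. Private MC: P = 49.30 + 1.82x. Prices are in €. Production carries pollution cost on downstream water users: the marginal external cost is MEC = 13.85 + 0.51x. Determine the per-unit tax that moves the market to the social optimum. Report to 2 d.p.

tax = €31.20 per unit

Social marginal cost = private MC + MEC = 63.15 + 2.33x.
Set SMC = demand: 63.15 + 2.33x = 164.85 - 0.66x → x* = 34.0134.
The Pigouvian tax equals MEC at x*: 13.85 + 0.51×34.0134 = 31.1968.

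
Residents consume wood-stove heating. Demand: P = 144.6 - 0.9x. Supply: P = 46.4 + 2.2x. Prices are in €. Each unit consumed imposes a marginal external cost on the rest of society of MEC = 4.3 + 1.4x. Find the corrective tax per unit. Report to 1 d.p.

Social marginal benefit = demand − MEC = 140.3 - 2.3x.
Set SMB = MC: 140.3 - 2.3x = 46.4 + 2.2x → x* = 20.8667.
The Pigouvian tax equals MEC at x*: 4.3 + 1.4×20.8667 = 33.5134.

tax = €33.5 per unit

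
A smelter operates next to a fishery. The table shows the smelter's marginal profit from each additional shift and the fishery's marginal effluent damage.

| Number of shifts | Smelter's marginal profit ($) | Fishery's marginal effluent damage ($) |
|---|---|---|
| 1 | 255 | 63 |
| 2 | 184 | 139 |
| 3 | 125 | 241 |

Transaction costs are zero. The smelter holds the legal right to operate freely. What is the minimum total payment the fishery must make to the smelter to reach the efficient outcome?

$125

Left alone the smelter would choose level 3 (marginal profit stays positive).
Efficient level: k* = 2 (marginal profit ≥ marginal effluent damage through 2).
The fishery must at least cover the smelter's forgone profit from cutting 3→2: 125 = 125.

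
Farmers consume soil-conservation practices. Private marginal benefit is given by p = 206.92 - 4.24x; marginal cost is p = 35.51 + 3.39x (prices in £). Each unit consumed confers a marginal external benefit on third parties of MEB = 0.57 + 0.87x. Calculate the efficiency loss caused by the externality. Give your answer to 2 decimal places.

DWL = £29.93

Market equilibrium (private): 35.51 + 3.39x = 206.92 - 4.24x → x_m = 22.4653.
Social marginal benefit = demand + MEB = 207.49 - 3.37x.
Set SMB = MC: 207.49 - 3.37x = 35.51 + 3.39x → x* = 25.4408.
The welfare-loss triangle has base |x_m − x*| and height MEB(x_m) (the vertical gap between SMB and MC is zero at x* and MEB at x_m).
DWL = ½ × 2.9755 × 20.1148 = 29.9258.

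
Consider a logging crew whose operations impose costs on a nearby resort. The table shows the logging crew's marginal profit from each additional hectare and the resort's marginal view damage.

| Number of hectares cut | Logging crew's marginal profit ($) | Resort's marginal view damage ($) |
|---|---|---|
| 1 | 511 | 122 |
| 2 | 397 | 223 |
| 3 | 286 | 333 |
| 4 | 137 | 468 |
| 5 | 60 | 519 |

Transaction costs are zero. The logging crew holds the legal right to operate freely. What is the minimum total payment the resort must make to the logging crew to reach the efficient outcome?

Left alone the logging crew would choose level 5 (marginal profit stays positive).
Efficient level: k* = 2 (marginal profit ≥ marginal view damage through 2).
The resort must at least cover the logging crew's forgone profit from cutting 5→2: 286 + 137 + 60 = 483.

$483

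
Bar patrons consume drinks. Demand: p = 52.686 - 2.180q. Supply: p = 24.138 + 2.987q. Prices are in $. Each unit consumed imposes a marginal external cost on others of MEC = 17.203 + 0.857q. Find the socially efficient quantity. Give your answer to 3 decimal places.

Social marginal benefit = demand − MEC = 35.483 - 3.037q.
Set SMB = MC: 35.483 - 3.037q = 24.138 + 2.987q → q* = 1.8833.

q* = 1.883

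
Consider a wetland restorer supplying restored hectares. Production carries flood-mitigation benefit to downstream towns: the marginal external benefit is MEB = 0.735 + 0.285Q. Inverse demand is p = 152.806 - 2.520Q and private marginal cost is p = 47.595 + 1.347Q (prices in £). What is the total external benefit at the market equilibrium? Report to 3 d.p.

Market equilibrium (private): 47.595 + 1.347Q = 152.806 - 2.520Q → Q_m = 27.2074.
Total external benefit = ∫₀^{Q_m} (0.735 + 0.285Q) dQ = 0.735×27.2074 + ½×0.285×27.2074² = 125.4820.

£125.482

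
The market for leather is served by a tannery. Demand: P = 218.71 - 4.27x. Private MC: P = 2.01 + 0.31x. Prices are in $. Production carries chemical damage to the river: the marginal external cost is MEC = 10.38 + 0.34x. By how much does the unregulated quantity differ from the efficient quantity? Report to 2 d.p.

Market equilibrium (private): 2.01 + 0.31x = 218.71 - 4.27x → x_m = 47.3144.
Social marginal cost = private MC + MEC = 12.39 + 0.65x.
Set SMC = demand: 12.39 + 0.65x = 218.71 - 4.27x → x* = 41.9350.
Gap = |47.3144 − 41.9350| = 5.3794.

5.38 units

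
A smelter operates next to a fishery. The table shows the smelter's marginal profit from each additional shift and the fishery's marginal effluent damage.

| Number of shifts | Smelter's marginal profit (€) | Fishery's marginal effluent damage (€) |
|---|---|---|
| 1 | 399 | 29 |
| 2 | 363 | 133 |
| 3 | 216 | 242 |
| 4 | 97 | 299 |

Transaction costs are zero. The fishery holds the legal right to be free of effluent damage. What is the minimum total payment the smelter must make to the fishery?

€162

Efficient level: marginal profit ≥ marginal effluent damage through level 2, so k* = 2.
With the fishery holding the right, the smelter must at least compensate total damage at k*: 29 + 133 = 162.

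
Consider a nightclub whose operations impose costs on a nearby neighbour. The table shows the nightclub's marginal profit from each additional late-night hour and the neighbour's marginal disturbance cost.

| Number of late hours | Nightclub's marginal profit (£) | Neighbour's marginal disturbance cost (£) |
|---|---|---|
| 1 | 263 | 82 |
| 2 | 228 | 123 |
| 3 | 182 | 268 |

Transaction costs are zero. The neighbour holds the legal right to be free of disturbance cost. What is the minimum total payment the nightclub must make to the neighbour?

Efficient level: marginal profit ≥ marginal disturbance cost through level 2, so k* = 2.
With the neighbour holding the right, the nightclub must at least compensate total damage at k*: 82 + 123 = 205.

£205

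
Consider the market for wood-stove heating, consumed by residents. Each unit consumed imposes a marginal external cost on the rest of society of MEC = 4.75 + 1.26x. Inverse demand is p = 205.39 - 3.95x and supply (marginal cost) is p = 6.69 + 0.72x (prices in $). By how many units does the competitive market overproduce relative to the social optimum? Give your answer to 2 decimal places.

Market equilibrium (private): 6.69 + 0.72x = 205.39 - 3.95x → x_m = 42.5482.
Social marginal benefit = demand − MEC = 200.64 - 5.21x.
Set SMB = MC: 200.64 - 5.21x = 6.69 + 0.72x → x* = 32.7066.
Gap = |42.5482 − 32.7066| = 9.8416.

9.84 units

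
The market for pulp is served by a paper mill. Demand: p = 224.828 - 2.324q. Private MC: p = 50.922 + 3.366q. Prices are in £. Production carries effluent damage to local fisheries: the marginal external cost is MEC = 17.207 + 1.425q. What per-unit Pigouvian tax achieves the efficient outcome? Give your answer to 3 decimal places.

tax = £48.591 per unit

Social marginal cost = private MC + MEC = 68.129 + 4.791q.
Set SMC = demand: 68.129 + 4.791q = 224.828 - 2.324q → q* = 22.0238.
The Pigouvian tax equals MEC at q*: 17.207 + 1.425×22.0238 = 48.5909.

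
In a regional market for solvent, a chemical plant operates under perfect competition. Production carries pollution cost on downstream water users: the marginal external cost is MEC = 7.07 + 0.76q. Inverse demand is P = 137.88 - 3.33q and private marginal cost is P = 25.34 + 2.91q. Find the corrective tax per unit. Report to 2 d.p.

tax = 18.52 per unit

Social marginal cost = private MC + MEC = 32.41 + 3.67q.
Set SMC = demand: 32.41 + 3.67q = 137.88 - 3.33q → q* = 15.0671.
The Pigouvian tax equals MEC at q*: 7.07 + 0.76×15.0671 = 18.5210.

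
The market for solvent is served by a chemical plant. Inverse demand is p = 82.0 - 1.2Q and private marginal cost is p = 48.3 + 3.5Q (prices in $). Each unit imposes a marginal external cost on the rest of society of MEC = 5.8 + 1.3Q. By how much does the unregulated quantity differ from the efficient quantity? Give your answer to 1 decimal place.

Market equilibrium (private): 48.3 + 3.5Q = 82.0 - 1.2Q → Q_m = 7.1702.
Social marginal cost = private MC + MEC = 54.1 + 4.8Q.
Set SMC = demand: 54.1 + 4.8Q = 82.0 - 1.2Q → Q* = 4.6500.
Gap = |7.1702 − 4.6500| = 2.5202.

2.5 units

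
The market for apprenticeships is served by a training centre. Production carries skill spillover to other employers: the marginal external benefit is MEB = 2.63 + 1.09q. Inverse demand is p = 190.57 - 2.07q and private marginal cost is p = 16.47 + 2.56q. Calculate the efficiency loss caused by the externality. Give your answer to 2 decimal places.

DWL = 268.70

Market equilibrium (private): 16.47 + 2.56q = 190.57 - 2.07q → q_m = 37.6026.
Social marginal cost = private MC − MEB = 13.84 + 1.47q.
Set SMC = demand: 13.84 + 1.47q = 190.57 - 2.07q → q* = 49.9237.
Between q* and q_m the wedge demand − SMC runs linearly from 0 to MEB(q_m), so the loss is a triangle.
DWL = ½ × 12.3211 × 43.6168 = 268.7035.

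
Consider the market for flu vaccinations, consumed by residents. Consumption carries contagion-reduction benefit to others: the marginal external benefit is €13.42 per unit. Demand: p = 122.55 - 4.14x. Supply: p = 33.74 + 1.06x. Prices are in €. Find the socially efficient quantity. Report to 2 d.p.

Social marginal benefit = demand + MEB = 135.97 - 4.14x.
Set SMB = MC: 135.97 - 4.14x = 33.74 + 1.06x → x* = 19.6596.

x* = 19.66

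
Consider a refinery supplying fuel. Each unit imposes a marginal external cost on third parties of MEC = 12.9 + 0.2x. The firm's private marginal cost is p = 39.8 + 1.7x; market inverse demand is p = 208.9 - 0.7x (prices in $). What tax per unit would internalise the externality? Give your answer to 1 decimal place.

tax = $24.9 per unit

Social marginal cost = private MC + MEC = 52.7 + 1.9x.
Set SMC = demand: 52.7 + 1.9x = 208.9 - 0.7x → x* = 60.0769.
The Pigouvian tax equals MEC at x*: 12.9 + 0.2×60.0769 = 24.9154.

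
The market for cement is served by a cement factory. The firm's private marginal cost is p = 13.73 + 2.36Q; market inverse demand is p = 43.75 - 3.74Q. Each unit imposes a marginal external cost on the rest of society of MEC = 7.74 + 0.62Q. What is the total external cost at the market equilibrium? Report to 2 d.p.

45.60

Market equilibrium (private): 13.73 + 2.36Q = 43.75 - 3.74Q → Q_m = 4.9213.
Total external cost = ∫₀^{Q_m} (7.74 + 0.62Q) dQ = 7.74×4.9213 + ½×0.62×4.9213² = 45.5988.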